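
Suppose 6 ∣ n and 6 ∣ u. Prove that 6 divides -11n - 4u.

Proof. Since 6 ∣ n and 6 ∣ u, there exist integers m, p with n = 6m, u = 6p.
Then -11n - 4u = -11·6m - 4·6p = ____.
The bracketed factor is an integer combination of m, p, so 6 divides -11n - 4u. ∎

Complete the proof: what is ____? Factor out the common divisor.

Each term has a factor of 6: -11·6m - 4·6p = 6·(-11m - 4p).
Since -11m - 4p is an integer, 6 ∣ (-11n - 4u).

6(-11m - 4p)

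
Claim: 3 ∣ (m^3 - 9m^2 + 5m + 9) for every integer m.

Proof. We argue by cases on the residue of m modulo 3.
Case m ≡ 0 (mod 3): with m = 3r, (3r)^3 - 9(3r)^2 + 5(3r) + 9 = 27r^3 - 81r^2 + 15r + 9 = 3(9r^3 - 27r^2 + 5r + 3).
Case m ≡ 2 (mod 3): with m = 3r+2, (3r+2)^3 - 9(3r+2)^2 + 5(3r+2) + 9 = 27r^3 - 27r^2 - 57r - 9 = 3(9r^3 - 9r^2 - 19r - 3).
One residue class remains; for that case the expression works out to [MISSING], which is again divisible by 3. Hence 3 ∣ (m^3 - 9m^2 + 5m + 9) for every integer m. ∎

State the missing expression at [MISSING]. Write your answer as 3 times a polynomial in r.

3(9r^3 - 18r^2 - 10r + 2)

Only m ≡ 1 (mod 3) is unaccounted for. Put m = 3r+1:
(3r+1)^3 - 9(3r+1)^2 + 5(3r+1) + 9 expands to 27r^3 - 54r^2 - 30r + 6,
and factoring out 3 leaves 3(9r^3 - 18r^2 - 10r + 2).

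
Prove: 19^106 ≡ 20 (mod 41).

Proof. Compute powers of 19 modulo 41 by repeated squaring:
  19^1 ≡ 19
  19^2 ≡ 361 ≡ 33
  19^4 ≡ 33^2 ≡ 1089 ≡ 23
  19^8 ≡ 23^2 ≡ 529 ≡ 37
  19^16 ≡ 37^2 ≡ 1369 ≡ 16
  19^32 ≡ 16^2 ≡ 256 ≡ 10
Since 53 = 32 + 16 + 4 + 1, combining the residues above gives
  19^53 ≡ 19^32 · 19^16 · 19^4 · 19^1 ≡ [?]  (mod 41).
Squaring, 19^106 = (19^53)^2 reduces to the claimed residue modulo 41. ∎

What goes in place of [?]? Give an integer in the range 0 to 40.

15

19^32 · 19^16 · 19^4 · 19^1 ≡ 10 · 16 · 23 · 19 = 69920.
69920 mod 41 = 15, so 19^53 ≡ 15 (mod 41).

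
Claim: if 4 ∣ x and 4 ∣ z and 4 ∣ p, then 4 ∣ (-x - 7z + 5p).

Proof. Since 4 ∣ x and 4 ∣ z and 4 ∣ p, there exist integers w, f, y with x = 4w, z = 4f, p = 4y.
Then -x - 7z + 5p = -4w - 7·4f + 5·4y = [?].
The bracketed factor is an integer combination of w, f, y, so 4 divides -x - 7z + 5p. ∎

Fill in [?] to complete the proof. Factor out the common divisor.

4(-7f - w + 5y)

Pull the common 4 out of every term: -4w - 7·4f + 5·4y = 4(-7f - w + 5y).
-7f - w + 5y is an integer, which exhibits the divisibility.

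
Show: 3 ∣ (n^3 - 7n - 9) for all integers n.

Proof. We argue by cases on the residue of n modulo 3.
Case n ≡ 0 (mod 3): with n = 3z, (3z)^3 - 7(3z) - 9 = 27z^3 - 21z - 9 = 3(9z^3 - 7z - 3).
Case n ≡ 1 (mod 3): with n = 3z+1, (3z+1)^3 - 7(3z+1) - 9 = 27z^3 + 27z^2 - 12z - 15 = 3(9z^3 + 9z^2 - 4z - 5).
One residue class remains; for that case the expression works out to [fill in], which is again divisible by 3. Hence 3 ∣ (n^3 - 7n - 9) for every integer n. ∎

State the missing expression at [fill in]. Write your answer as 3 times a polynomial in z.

3(9z^3 + 18z^2 + 5z - 5)

Only n ≡ 2 (mod 3) is unaccounted for. Put n = 3z+2:
(3z+2)^3 - 7(3z+2) - 9 expands to 27z^3 + 54z^2 + 15z - 15,
and factoring out 3 leaves 3(9z^3 + 18z^2 + 5z - 5).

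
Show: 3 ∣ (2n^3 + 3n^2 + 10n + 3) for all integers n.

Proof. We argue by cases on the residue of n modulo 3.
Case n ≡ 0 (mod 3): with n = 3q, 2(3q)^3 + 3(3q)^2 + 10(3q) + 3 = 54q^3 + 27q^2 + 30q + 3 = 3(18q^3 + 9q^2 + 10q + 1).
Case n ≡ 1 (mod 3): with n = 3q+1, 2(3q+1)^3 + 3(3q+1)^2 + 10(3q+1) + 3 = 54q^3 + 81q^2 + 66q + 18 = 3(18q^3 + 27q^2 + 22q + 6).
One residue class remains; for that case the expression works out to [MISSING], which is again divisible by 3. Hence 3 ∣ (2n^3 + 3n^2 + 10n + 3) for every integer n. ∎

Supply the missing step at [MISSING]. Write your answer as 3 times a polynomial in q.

3(18q^3 + 45q^2 + 46q + 17)

Only n ≡ 2 (mod 3) is unaccounted for. Put n = 3q+2:
2(3q+2)^3 + 3(3q+2)^2 + 10(3q+2) + 3 expands to 54q^3 + 135q^2 + 138q + 51,
and factoring out 3 leaves 3(18q^3 + 45q^2 + 46q + 17).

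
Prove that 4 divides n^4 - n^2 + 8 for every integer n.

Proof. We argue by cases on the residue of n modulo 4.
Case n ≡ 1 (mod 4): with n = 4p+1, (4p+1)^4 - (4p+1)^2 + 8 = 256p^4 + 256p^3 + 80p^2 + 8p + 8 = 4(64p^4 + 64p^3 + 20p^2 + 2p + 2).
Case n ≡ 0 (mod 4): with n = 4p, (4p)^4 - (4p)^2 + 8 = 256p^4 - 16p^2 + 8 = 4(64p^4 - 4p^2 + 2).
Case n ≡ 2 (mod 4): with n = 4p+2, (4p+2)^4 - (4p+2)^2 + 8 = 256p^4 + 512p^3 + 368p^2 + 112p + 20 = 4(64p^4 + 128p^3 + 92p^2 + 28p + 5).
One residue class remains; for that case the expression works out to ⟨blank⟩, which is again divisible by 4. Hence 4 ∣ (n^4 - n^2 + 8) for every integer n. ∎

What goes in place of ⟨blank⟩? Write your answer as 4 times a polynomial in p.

Only n ≡ 3 (mod 4) is unaccounted for. Put n = 4p+3:
(4p+3)^4 - (4p+3)^2 + 8 expands to 256p^4 + 768p^3 + 848p^2 + 408p + 80,
and factoring out 4 leaves 4(64p^4 + 192p^3 + 212p^2 + 102p + 20).

4(64p^4 + 192p^3 + 212p^2 + 102p + 20)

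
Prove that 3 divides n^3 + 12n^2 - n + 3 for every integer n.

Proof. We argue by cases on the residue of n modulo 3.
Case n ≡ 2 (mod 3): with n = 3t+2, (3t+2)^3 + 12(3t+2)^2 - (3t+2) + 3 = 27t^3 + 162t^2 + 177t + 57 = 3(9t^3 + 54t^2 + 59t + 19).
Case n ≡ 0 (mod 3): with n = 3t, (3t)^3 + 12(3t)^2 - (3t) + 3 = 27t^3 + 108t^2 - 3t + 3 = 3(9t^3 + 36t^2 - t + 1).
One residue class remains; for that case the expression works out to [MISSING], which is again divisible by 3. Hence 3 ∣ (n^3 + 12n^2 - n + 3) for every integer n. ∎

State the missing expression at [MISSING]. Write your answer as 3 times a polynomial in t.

Only n ≡ 1 (mod 3) is unaccounted for. Put n = 3t+1:
(3t+1)^3 + 12(3t+1)^2 - (3t+1) + 3 expands to 27t^3 + 135t^2 + 78t + 15,
and factoring out 3 leaves 3(9t^3 + 45t^2 + 26t + 5).

3(9t^3 + 45t^2 + 26t + 5)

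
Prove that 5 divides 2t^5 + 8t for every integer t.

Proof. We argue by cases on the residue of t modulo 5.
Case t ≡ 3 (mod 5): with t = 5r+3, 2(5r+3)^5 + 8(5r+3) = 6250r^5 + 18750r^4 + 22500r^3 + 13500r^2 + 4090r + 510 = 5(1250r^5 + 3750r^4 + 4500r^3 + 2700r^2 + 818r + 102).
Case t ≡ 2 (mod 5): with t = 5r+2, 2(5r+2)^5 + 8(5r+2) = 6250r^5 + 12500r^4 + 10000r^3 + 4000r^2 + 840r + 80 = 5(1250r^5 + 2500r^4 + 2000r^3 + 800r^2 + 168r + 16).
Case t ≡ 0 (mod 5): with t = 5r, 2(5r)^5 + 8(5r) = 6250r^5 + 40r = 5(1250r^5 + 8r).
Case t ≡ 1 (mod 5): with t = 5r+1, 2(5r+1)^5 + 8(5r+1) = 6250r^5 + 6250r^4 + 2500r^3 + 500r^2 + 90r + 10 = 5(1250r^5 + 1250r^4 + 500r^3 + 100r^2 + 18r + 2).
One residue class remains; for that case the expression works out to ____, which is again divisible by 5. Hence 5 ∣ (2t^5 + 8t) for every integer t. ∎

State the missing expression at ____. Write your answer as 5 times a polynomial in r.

Only t ≡ 4 (mod 5) is unaccounted for. Put t = 5r+4:
2(5r+4)^5 + 8(5r+4) expands to 6250r^5 + 25000r^4 + 40000r^3 + 32000r^2 + 12840r + 2080,
and factoring out 5 leaves 5(1250r^5 + 5000r^4 + 8000r^3 + 6400r^2 + 2568r + 416).

5(1250r^5 + 5000r^4 + 8000r^3 + 6400r^2 + 2568r + 416)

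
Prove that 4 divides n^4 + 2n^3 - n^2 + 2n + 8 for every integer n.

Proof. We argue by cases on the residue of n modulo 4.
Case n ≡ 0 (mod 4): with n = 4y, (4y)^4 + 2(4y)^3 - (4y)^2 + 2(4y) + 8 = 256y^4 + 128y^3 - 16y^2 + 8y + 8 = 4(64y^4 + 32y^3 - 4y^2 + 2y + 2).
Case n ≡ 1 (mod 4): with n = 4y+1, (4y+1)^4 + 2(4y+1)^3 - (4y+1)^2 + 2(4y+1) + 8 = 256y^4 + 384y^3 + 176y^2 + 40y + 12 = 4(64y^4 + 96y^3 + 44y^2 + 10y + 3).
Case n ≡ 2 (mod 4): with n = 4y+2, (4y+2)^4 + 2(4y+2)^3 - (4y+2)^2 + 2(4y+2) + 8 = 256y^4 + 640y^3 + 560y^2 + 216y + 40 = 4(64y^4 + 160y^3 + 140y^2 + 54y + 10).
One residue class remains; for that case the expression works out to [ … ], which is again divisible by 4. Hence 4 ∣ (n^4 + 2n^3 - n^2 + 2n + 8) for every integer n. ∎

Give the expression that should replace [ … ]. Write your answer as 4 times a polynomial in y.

The residues treated are {0, 1, 2}, so the missing case is n ≡ 3 (mod 4); write n = 4y+3.
Then (4y+3)^4 + 2(4y+3)^3 - (4y+3)^2 + 2(4y+3) + 8 = 256y^4 + 896y^3 + 1136y^2 + 632y + 140 = 4(64y^4 + 224y^3 + 284y^2 + 158y + 35).

4(64y^4 + 224y^3 + 284y^2 + 158y + 35)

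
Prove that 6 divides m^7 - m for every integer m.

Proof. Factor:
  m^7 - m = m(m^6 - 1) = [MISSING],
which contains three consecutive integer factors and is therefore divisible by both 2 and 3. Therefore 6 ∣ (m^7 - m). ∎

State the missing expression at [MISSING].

m^6 - 1 = (m^2 - 1)(m^4 + m^2 + 1), and m^2 - 1 = (m-1)(m+1).
So m(m^6 - 1) = (m - 1)m(m + 1)(m^4 + m^2 + 1).

(m - 1)m(m + 1)(m^4 + m^2 + 1)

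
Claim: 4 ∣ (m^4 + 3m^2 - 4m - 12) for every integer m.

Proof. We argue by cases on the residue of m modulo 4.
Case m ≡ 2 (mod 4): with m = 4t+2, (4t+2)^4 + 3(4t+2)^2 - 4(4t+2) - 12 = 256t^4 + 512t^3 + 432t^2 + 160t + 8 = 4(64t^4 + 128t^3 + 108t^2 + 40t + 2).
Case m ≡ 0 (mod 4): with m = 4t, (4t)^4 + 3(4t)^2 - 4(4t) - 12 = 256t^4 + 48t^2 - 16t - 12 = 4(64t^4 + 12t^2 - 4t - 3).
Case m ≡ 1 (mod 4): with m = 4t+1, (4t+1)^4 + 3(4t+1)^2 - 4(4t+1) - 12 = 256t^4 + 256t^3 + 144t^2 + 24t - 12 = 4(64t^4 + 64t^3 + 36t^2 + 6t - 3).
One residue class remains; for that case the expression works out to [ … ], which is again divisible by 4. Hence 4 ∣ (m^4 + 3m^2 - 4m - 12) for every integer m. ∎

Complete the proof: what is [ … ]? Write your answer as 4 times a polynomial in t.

Only m ≡ 3 (mod 4) is unaccounted for. Put m = 4t+3:
(4t+3)^4 + 3(4t+3)^2 - 4(4t+3) - 12 expands to 256t^4 + 768t^3 + 912t^2 + 488t + 84,
and factoring out 4 leaves 4(64t^4 + 192t^3 + 228t^2 + 122t + 21).

4(64t^4 + 192t^3 + 228t^2 + 122t + 21)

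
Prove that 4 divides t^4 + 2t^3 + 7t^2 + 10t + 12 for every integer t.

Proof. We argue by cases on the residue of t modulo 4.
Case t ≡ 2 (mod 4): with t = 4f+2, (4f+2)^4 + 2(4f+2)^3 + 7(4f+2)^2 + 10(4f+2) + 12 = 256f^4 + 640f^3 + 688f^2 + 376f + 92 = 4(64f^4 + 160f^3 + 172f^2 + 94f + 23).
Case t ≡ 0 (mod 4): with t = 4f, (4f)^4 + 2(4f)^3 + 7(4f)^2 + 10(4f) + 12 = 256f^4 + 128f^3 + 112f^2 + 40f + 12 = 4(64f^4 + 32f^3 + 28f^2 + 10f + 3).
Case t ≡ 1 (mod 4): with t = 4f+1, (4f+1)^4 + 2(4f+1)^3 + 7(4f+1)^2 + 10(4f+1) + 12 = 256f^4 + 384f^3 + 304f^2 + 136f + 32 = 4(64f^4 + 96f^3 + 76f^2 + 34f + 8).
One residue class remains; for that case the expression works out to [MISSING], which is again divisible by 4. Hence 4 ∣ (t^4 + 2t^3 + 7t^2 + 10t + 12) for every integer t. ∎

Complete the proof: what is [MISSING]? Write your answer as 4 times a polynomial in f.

Only t ≡ 3 (mod 4) is unaccounted for. Put t = 4f+3:
(4f+3)^4 + 2(4f+3)^3 + 7(4f+3)^2 + 10(4f+3) + 12 expands to 256f^4 + 896f^3 + 1264f^2 + 856f + 240,
and factoring out 4 leaves 4(64f^4 + 224f^3 + 316f^2 + 214f + 60).

4(64f^4 + 224f^3 + 316f^2 + 214f + 60)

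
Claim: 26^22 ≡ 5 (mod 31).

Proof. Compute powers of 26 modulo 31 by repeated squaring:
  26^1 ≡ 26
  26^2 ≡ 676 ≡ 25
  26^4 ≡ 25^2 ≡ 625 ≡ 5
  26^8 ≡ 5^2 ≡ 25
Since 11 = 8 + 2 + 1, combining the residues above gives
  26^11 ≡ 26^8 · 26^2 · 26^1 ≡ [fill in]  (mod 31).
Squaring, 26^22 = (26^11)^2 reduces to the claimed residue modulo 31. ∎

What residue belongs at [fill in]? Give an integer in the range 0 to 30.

6

26^8 · 26^2 · 26^1 ≡ 25 · 25 · 26 = 16250.
16250 mod 31 = 6, so 26^11 ≡ 6 (mod 31).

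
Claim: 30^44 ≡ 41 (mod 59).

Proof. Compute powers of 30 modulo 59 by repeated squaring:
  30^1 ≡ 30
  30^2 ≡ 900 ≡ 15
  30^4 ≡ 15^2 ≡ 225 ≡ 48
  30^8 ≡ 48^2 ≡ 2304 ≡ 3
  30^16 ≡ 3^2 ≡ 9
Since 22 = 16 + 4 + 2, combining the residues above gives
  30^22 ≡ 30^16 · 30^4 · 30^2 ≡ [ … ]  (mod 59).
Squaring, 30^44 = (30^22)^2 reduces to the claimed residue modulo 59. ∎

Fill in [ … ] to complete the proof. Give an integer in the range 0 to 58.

49

30^16 · 30^4 · 30^2 ≡ 9 · 48 · 15 = 6480.
6480 mod 59 = 49, so 30^22 ≡ 49 (mod 59).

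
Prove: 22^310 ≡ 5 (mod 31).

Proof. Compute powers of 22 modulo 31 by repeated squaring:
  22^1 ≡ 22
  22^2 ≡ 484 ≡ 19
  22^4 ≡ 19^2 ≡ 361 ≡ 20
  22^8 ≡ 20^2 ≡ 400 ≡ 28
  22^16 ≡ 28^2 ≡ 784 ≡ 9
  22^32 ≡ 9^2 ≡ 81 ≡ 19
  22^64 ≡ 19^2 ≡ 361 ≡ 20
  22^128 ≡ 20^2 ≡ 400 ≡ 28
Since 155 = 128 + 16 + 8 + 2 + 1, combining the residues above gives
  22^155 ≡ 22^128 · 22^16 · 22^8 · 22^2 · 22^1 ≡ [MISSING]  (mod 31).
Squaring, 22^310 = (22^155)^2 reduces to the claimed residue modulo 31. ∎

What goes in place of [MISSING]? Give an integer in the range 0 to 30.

6

22^128 · 22^16 · 22^8 · 22^2 · 22^1 ≡ 28 · 9 · 28 · 19 · 22 = 2949408.
2949408 mod 31 = 6, so 22^155 ≡ 6 (mod 31).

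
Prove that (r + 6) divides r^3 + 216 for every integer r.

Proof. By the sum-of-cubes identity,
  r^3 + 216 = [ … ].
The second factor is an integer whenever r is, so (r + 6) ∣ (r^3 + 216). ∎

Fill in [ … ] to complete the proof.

(r + 6)(r^2 - 6r + 36)

Polynomial division of r^3 + 216 by r + 6 leaves remainder 0 and quotient r^2 - 6r + 36.
Hence r^3 + 216 = (r + 6)(r^2 - 6r + 36).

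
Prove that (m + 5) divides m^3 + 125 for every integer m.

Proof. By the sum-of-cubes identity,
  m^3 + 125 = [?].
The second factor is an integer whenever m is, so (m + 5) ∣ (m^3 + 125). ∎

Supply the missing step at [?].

a^3 + b^3 = (a + b)(a^2 - ab + b^2). With a = m, b = 5:
m^3 + 125 = (m + 5)(m^2 - 5m + 25).

(m + 5)(m^2 - 5m + 25)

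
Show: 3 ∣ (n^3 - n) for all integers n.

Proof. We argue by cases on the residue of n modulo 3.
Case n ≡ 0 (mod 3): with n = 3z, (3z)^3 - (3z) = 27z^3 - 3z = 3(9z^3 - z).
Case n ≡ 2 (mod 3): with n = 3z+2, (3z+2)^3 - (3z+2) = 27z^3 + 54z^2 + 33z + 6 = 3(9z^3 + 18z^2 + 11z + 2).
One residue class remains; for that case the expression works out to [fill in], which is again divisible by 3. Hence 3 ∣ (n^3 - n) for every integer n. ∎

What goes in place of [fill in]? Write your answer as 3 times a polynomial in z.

3(9z^3 + 9z^2 + 2z)

The residues treated are {0, 2}, so the missing case is n ≡ 1 (mod 3); write n = 3z+1.
Then (3z+1)^3 - (3z+1) = 27z^3 + 27z^2 + 6z = 3(9z^3 + 9z^2 + 2z).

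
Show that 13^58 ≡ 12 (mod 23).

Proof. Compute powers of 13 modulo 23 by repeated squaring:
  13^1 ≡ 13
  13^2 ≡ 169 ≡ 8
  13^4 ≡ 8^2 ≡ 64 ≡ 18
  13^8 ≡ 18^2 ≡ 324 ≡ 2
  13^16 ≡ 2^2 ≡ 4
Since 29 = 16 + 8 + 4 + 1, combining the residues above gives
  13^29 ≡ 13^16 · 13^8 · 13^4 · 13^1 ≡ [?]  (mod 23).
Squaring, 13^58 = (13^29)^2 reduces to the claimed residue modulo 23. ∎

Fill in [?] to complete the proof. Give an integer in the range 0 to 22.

9

13^16 · 13^8 · 13^4 · 13^1 ≡ 4 · 2 · 18 · 13 = 1872.
1872 mod 23 = 9, so 13^29 ≡ 9 (mod 23).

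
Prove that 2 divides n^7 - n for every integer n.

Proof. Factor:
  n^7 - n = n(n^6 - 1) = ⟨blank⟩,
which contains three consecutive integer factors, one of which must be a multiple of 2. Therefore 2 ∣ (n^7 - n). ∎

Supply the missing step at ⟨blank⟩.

n^6 - 1 = (n^2 - 1)(n^4 + n^2 + 1), and n^2 - 1 = (n-1)(n+1).
So n(n^6 - 1) = (n - 1)n(n + 1)(n^4 + n^2 + 1).

(n - 1)n(n + 1)(n^4 + n^2 + 1)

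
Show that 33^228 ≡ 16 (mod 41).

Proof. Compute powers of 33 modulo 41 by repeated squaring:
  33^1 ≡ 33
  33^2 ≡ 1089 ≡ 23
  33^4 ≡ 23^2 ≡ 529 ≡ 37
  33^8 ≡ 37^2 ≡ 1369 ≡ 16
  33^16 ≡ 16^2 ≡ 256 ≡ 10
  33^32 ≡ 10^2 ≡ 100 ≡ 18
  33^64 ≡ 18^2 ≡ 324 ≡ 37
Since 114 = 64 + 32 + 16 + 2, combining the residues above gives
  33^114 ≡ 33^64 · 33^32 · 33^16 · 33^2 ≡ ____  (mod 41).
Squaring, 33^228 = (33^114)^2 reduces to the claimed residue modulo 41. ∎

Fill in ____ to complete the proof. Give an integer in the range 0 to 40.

4

33^64 · 33^32 · 33^16 · 33^2 ≡ 37 · 18 · 10 · 23 = 153180.
153180 mod 41 = 4, so 33^114 ≡ 4 (mod 41).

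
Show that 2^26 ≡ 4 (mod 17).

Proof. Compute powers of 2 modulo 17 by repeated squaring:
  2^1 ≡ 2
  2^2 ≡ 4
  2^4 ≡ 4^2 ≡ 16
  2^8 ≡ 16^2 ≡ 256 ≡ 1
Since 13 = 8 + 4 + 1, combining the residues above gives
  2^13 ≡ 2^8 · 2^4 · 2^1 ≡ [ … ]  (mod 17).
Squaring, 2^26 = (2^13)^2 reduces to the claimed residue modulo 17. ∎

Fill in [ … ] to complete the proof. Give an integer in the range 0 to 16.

Multiply the listed residues: 1 · 16 · 2 = 16 → 32.
Reducing modulo 17: 32 = 1·17 + 15, so 2^13 ≡ 15.

15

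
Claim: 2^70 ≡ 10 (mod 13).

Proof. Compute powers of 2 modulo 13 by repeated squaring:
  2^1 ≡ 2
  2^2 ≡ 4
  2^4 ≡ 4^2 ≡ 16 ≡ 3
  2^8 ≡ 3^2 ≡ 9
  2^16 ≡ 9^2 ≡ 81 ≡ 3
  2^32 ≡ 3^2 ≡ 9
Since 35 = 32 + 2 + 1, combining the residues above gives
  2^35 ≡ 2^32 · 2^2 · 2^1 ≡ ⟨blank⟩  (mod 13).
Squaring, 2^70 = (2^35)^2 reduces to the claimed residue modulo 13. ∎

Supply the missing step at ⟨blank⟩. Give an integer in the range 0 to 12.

Multiply the listed residues: 9 · 4 · 2 = 36 → 72.
Reducing modulo 13: 72 = 5·13 + 7, so 2^35 ≡ 7.

7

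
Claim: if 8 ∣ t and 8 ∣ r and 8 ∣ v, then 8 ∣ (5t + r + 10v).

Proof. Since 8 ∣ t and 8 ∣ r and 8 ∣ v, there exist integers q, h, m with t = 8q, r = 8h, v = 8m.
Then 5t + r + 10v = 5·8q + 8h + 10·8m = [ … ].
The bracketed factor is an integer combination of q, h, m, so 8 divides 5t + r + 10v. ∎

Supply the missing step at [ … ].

Each term has a factor of 8: 5·8q + 8h + 10·8m = 8·(h + 10m + 5q).
Since h + 10m + 5q is an integer, 8 ∣ (5t + r + 10v).

8(h + 10m + 5q)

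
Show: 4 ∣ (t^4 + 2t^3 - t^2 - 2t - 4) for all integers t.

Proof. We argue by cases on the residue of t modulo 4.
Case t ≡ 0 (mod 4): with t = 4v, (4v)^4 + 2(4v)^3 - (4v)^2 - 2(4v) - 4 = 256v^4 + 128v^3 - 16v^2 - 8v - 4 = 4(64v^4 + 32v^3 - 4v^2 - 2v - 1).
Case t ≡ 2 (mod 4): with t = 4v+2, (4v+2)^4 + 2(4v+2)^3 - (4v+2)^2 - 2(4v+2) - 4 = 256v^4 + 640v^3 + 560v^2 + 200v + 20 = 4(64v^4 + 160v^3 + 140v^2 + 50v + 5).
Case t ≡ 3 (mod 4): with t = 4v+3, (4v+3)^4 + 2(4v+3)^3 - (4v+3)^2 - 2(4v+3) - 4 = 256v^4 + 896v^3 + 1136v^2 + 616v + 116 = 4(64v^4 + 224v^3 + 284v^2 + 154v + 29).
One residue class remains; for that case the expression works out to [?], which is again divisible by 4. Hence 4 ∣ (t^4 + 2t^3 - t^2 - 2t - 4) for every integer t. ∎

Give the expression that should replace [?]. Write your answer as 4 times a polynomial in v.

Only t ≡ 1 (mod 4) is unaccounted for. Put t = 4v+1:
(4v+1)^4 + 2(4v+1)^3 - (4v+1)^2 - 2(4v+1) - 4 expands to 256v^4 + 384v^3 + 176v^2 + 24v - 4,
and factoring out 4 leaves 4(64v^4 + 96v^3 + 44v^2 + 6v - 1).

4(64v^4 + 96v^3 + 44v^2 + 6v - 1)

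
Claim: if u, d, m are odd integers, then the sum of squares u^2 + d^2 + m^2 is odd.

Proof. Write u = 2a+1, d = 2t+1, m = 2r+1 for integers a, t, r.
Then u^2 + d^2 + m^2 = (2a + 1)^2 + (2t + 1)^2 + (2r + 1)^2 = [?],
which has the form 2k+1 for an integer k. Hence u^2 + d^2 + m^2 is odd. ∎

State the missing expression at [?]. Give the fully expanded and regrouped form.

2(2a^2 + 2a + 2r^2 + 2r + 2t^2 + 2t + 1) + 1

(2a + 1)^2 + (2t + 1)^2 + (2r + 1)^2 = 4a^2 + 4a + 4r^2 + 4r + 4t^2 + 4t + 3
= 2(2a^2 + 2a + 2r^2 + 2r + 2t^2 + 2t + 1) + 1.
Since 2a^2 + 2a + 2r^2 + 2r + 2t^2 + 2t + 1 is an integer, the sum of squares is of the form 2k+1 for an integer k.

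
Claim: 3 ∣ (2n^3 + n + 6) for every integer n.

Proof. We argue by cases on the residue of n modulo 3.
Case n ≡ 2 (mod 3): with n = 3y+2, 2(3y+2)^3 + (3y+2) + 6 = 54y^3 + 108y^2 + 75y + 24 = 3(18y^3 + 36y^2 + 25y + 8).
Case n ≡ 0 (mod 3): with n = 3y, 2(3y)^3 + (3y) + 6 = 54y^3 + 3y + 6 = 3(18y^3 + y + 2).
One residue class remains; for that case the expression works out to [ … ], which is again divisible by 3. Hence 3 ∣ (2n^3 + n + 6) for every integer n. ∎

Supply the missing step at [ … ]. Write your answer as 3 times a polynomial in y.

3(18y^3 + 18y^2 + 7y + 3)

The residues treated are {2, 0}, so the missing case is n ≡ 1 (mod 3); write n = 3y+1.
Then 2(3y+1)^3 + (3y+1) + 6 = 54y^3 + 54y^2 + 21y + 9 = 3(18y^3 + 18y^2 + 7y + 3).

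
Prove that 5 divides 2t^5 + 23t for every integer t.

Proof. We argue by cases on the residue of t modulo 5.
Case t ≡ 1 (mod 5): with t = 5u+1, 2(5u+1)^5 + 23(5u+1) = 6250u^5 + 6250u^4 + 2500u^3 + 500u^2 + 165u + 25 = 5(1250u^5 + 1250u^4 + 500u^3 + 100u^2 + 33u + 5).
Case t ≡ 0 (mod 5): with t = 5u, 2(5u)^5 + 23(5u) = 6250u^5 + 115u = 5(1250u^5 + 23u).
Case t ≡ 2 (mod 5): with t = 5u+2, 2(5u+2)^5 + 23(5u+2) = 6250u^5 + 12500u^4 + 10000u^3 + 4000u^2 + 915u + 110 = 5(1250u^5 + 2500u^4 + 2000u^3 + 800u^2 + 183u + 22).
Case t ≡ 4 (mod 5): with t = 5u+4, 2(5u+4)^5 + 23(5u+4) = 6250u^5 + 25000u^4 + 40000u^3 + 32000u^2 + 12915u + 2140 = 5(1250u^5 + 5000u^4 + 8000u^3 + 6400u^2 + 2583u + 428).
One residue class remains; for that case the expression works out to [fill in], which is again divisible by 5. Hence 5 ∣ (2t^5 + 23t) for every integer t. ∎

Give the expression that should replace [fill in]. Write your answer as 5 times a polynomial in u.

5(1250u^5 + 3750u^4 + 4500u^3 + 2700u^2 + 833u + 111)

Only t ≡ 3 (mod 5) is unaccounted for. Put t = 5u+3:
2(5u+3)^5 + 23(5u+3) expands to 6250u^5 + 18750u^4 + 22500u^3 + 13500u^2 + 4165u + 555,
and factoring out 5 leaves 5(1250u^5 + 3750u^4 + 4500u^3 + 2700u^2 + 833u + 111).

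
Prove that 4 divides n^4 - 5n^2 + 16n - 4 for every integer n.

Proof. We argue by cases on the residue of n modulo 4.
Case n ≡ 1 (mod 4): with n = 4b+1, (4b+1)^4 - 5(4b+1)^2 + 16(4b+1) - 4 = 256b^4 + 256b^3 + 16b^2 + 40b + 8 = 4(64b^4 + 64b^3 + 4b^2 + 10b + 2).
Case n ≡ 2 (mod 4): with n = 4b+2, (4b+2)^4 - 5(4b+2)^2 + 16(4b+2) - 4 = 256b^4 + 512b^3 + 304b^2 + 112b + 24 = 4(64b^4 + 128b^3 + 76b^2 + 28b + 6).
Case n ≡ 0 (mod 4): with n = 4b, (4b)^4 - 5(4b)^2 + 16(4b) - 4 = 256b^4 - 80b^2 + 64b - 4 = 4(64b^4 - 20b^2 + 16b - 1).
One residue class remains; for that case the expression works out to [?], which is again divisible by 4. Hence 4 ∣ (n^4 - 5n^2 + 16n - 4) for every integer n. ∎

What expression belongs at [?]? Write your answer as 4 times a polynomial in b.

4(64b^4 + 192b^3 + 196b^2 + 94b + 20)

The residues treated are {1, 2, 0}, so the missing case is n ≡ 3 (mod 4); write n = 4b+3.
Then (4b+3)^4 - 5(4b+3)^2 + 16(4b+3) - 4 = 256b^4 + 768b^3 + 784b^2 + 376b + 80 = 4(64b^4 + 192b^3 + 196b^2 + 94b + 20).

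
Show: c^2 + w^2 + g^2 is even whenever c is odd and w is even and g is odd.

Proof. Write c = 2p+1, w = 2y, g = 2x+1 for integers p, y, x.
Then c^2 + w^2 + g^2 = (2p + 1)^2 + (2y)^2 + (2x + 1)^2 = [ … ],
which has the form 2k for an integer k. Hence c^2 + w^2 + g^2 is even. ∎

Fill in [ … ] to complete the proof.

2(2p^2 + 2p + 2x^2 + 2x + 2y^2 + 1)

(2p + 1)^2 + (2y)^2 + (2x + 1)^2 = 4p^2 + 4p + 4x^2 + 4x + 4y^2 + 2
= 2(2p^2 + 2p + 2x^2 + 2x + 2y^2 + 1).
Since 2p^2 + 2p + 2x^2 + 2x + 2y^2 + 1 is an integer, the sum of squares is of the form 2k for an integer k.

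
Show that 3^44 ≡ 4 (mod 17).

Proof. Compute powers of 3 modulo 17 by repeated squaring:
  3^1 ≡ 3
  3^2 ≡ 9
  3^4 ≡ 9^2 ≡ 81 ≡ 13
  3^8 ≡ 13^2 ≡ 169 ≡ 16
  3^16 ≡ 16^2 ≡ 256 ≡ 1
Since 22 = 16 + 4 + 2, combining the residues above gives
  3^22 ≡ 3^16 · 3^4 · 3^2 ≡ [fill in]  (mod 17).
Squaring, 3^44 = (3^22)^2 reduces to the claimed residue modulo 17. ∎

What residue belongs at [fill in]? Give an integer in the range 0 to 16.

Multiply the listed residues: 1 · 13 · 9 = 13 → 117.
Reducing modulo 17: 117 = 6·17 + 15, so 3^22 ≡ 15.

15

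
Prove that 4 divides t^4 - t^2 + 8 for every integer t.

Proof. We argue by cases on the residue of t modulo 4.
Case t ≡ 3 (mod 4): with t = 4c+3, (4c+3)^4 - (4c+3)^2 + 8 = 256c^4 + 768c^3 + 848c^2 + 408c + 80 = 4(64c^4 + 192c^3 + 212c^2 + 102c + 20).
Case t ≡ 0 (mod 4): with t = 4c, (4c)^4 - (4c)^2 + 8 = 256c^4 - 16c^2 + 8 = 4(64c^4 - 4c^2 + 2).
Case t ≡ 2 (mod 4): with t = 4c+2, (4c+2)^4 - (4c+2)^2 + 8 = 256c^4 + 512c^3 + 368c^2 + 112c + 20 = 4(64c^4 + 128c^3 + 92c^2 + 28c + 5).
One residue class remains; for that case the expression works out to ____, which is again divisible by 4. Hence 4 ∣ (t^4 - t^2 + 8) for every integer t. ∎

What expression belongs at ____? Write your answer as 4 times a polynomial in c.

4(64c^4 + 64c^3 + 20c^2 + 2c + 2)

The residues treated are {3, 0, 2}, so the missing case is t ≡ 1 (mod 4); write t = 4c+1.
Then (4c+1)^4 - (4c+1)^2 + 8 = 256c^4 + 256c^3 + 80c^2 + 8c + 8 = 4(64c^4 + 64c^3 + 20c^2 + 2c + 2).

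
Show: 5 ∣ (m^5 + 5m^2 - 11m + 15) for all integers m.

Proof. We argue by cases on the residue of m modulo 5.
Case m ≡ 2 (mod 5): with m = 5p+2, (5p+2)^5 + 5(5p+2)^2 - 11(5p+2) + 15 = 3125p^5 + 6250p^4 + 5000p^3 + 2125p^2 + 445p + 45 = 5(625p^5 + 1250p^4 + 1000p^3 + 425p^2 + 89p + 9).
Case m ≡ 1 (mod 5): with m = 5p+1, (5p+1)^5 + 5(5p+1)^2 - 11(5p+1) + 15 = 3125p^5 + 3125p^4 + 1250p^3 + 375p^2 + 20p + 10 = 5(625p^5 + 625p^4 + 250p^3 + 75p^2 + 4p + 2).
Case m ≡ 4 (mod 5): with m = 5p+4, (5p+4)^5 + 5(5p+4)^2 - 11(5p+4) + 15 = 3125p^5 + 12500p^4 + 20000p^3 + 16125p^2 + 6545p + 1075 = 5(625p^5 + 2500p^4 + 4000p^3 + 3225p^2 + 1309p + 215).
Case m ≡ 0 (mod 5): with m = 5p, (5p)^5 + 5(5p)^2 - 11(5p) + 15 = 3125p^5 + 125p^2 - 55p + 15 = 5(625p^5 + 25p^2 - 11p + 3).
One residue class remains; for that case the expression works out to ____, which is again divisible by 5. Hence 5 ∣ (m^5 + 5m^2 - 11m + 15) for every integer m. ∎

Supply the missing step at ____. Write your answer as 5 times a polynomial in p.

5(625p^5 + 1875p^4 + 2250p^3 + 1375p^2 + 424p + 54)

Only m ≡ 3 (mod 5) is unaccounted for. Put m = 5p+3:
(5p+3)^5 + 5(5p+3)^2 - 11(5p+3) + 15 expands to 3125p^5 + 9375p^4 + 11250p^3 + 6875p^2 + 2120p + 270,
and factoring out 5 leaves 5(625p^5 + 1875p^4 + 2250p^3 + 1375p^2 + 424p + 54).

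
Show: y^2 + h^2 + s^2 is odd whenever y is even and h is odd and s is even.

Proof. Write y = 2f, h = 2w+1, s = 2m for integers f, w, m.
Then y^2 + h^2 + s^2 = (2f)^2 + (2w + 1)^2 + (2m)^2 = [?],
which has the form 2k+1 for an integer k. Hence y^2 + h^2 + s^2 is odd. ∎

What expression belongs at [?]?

Expanding: (2f)^2 + (2w + 1)^2 + (2m)^2 = 4f^2 + 4m^2 + 4w^2 + 4w + 1.
Every term except the constant is even, so this is 2(2f^2 + 2m^2 + 2w^2 + 2w) + 1,
and 2f^2 + 2m^2 + 2w^2 + 2w ∈ ℤ gives the required form.

2(2f^2 + 2m^2 + 2w^2 + 2w) + 1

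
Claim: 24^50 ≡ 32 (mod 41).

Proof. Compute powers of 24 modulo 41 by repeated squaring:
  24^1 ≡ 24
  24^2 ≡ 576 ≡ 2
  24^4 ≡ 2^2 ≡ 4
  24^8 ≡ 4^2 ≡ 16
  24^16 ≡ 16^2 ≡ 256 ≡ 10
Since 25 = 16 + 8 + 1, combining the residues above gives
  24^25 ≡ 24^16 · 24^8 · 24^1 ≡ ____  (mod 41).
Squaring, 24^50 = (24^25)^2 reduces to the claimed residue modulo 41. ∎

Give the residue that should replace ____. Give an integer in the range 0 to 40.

24^16 · 24^8 · 24^1 ≡ 10 · 16 · 24 = 3840.
3840 mod 41 = 27, so 24^25 ≡ 27 (mod 41).

27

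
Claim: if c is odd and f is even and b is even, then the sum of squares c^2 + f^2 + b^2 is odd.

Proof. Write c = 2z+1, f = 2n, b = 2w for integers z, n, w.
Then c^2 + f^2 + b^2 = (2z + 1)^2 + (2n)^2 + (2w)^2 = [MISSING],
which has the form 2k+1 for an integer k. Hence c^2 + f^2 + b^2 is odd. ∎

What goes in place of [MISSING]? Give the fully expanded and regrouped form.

Expanding: (2z + 1)^2 + (2n)^2 + (2w)^2 = 4n^2 + 4w^2 + 4z^2 + 4z + 1.
Every term except the constant is even, so this is 2(2n^2 + 2w^2 + 2z^2 + 2z) + 1,
and 2n^2 + 2w^2 + 2z^2 + 2z ∈ ℤ gives the required form.

2(2n^2 + 2w^2 + 2z^2 + 2z) + 1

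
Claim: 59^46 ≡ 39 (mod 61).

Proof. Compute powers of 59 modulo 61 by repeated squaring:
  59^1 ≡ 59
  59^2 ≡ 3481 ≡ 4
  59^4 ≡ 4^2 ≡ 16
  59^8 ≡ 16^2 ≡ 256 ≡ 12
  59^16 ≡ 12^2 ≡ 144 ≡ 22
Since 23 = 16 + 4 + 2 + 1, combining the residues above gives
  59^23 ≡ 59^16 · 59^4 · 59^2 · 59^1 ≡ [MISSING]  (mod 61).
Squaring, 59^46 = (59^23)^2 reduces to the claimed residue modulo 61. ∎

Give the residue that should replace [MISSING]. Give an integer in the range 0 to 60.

51

59^16 · 59^4 · 59^2 · 59^1 ≡ 22 · 16 · 4 · 59 = 83072.
83072 mod 61 = 51, so 59^23 ≡ 51 (mod 61).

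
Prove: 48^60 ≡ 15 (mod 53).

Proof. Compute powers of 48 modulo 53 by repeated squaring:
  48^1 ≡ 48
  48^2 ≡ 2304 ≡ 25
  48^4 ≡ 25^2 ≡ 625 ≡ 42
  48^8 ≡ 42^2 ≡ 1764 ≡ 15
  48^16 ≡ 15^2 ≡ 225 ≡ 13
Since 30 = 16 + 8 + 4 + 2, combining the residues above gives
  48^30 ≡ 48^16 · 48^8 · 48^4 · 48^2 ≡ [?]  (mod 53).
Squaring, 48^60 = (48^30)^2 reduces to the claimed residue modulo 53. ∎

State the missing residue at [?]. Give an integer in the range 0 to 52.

48^16 · 48^8 · 48^4 · 48^2 ≡ 13 · 15 · 42 · 25 = 204750.
204750 mod 53 = 11, so 48^30 ≡ 11 (mod 53).

11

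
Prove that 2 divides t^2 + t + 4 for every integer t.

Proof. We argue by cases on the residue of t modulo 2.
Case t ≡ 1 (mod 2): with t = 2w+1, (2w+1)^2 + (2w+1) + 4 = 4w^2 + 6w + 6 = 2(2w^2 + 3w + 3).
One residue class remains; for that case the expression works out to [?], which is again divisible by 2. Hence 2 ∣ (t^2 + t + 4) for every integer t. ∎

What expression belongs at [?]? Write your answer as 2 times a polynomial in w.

2(2w^2 + w + 2)

Only t ≡ 0 (mod 2) is unaccounted for. Put t = 2w:
(2w)^2 + (2w) + 4 expands to 4w^2 + 2w + 4,
and factoring out 2 leaves 2(2w^2 + w + 2).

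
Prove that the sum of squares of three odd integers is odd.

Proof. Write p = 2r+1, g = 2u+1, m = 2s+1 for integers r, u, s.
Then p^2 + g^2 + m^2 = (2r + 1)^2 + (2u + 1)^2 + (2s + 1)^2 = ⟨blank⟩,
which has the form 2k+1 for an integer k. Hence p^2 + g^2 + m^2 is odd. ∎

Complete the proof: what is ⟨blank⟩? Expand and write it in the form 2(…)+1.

(2r + 1)^2 + (2u + 1)^2 + (2s + 1)^2 = 4r^2 + 4r + 4s^2 + 4s + 4u^2 + 4u + 3
= 2(2r^2 + 2r + 2s^2 + 2s + 2u^2 + 2u + 1) + 1.
Since 2r^2 + 2r + 2s^2 + 2s + 2u^2 + 2u + 1 is an integer, the sum of squares is of the form 2k+1 for an integer k.

2(2r^2 + 2r + 2s^2 + 2s + 2u^2 + 2u + 1) + 1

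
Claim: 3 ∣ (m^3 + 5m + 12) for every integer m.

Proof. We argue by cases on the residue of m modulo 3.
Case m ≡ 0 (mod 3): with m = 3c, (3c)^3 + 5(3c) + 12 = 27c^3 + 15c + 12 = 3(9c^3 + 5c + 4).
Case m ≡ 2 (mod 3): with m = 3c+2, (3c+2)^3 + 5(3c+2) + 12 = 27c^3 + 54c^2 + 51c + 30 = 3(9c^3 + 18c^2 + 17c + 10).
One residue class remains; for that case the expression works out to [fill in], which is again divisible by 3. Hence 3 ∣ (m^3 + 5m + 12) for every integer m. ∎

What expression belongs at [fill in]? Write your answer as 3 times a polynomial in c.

Only m ≡ 1 (mod 3) is unaccounted for. Put m = 3c+1:
(3c+1)^3 + 5(3c+1) + 12 expands to 27c^3 + 27c^2 + 24c + 18,
and factoring out 3 leaves 3(9c^3 + 9c^2 + 8c + 6).

3(9c^3 + 9c^2 + 8c + 6)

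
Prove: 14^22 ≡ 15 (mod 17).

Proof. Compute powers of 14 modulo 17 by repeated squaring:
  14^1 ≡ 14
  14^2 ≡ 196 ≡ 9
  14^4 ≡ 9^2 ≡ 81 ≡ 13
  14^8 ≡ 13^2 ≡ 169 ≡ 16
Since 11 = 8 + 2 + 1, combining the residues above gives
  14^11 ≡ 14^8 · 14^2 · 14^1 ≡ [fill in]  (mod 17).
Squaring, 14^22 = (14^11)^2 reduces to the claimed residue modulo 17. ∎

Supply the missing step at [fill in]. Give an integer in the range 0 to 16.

10

Multiply the listed residues: 16 · 9 · 14 = 144 → 2016.
Reducing modulo 17: 2016 = 118·17 + 10, so 14^11 ≡ 10.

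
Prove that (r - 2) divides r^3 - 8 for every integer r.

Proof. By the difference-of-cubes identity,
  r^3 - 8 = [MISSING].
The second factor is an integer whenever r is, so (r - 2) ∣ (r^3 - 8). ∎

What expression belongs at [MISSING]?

(r - 2)(r^2 + 2r + 4)

a^3 - b^3 = (a - b)(a^2 + ab + b^2). With a = r, b = 2:
r^3 - 8 = (r - 2)(r^2 + 2r + 4).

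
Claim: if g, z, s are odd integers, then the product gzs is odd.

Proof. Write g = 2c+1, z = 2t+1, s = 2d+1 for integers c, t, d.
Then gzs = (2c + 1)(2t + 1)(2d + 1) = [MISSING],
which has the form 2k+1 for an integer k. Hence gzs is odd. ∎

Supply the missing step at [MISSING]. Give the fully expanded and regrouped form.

Expanding: (2c + 1)(2t + 1)(2d + 1) = 8cdt + 4cd + 4ct + 2c + 4dt + 2d + 2t + 1.
Every term except the constant is even, so this is 2(4cdt + 2cd + 2ct + c + 2dt + d + t) + 1,
and 4cdt + 2cd + 2ct + c + 2dt + d + t ∈ ℤ gives the required form.

2(4cdt + 2cd + 2ct + c + 2dt + d + t) + 1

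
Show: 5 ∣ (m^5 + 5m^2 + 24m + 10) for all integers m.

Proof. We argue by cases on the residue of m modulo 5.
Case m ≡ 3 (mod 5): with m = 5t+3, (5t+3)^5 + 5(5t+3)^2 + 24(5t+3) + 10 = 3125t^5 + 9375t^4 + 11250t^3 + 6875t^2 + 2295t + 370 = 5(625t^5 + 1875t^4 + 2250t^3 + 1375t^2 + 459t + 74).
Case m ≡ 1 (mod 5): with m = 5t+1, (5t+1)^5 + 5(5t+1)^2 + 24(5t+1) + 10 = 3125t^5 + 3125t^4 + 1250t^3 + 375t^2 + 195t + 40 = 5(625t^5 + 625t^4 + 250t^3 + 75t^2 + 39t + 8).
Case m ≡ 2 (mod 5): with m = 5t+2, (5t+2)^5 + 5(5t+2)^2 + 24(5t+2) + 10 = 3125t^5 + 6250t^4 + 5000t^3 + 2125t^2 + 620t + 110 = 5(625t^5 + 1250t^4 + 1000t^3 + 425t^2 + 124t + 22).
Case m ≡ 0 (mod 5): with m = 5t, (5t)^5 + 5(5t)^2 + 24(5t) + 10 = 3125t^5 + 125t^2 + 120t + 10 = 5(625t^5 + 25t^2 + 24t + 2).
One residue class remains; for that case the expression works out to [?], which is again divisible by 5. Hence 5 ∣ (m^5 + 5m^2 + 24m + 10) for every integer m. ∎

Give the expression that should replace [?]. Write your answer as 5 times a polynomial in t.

The residues treated are {3, 1, 2, 0}, so the missing case is m ≡ 4 (mod 5); write m = 5t+4.
Then (5t+4)^5 + 5(5t+4)^2 + 24(5t+4) + 10 = 3125t^5 + 12500t^4 + 20000t^3 + 16125t^2 + 6720t + 1210 = 5(625t^5 + 2500t^4 + 4000t^3 + 3225t^2 + 1344t + 242).

5(625t^5 + 2500t^4 + 4000t^3 + 3225t^2 + 1344t + 242)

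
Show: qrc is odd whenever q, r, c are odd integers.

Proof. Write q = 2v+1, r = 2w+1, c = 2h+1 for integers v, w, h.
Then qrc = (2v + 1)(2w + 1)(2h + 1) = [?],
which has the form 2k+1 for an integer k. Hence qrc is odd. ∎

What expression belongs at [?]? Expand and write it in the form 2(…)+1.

(2v + 1)(2w + 1)(2h + 1) = 8hvw + 4hv + 4hw + 2h + 4vw + 2v + 2w + 1
= 2(4hvw + 2hv + 2hw + h + 2vw + v + w) + 1.
Since 4hvw + 2hv + 2hw + h + 2vw + v + w is an integer, the product is of the form 2k+1 for an integer k.

2(4hvw + 2hv + 2hw + h + 2vw + v + w) + 1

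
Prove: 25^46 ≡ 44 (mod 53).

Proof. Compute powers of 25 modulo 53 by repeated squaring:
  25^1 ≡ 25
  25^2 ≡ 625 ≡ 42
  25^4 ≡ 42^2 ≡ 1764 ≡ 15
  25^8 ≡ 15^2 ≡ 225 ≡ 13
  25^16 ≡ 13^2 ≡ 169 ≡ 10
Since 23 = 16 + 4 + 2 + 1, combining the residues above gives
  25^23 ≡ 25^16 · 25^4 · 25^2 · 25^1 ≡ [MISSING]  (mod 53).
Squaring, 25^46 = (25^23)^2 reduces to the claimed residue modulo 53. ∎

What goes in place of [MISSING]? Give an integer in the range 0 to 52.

25^16 · 25^4 · 25^2 · 25^1 ≡ 10 · 15 · 42 · 25 = 157500.
157500 mod 53 = 37, so 25^23 ≡ 37 (mod 53).

37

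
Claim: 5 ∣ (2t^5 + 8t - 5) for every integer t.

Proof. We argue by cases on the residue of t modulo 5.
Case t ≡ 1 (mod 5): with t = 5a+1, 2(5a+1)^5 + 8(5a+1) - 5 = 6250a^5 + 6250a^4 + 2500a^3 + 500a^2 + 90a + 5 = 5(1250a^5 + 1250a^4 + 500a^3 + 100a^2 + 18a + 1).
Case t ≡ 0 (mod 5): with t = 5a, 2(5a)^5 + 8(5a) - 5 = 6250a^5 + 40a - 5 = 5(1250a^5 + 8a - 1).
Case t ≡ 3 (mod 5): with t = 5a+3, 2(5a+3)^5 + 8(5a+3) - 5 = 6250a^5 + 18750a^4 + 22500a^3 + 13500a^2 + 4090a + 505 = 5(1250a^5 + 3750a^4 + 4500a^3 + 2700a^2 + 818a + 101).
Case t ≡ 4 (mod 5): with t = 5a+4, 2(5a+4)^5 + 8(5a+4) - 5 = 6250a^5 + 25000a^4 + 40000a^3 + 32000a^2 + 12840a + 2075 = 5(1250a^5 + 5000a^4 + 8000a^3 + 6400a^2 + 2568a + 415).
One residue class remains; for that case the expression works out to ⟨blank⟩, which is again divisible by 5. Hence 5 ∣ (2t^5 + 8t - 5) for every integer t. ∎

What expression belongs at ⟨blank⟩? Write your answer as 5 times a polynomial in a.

5(1250a^5 + 2500a^4 + 2000a^3 + 800a^2 + 168a + 15)

The residues treated are {1, 0, 3, 4}, so the missing case is t ≡ 2 (mod 5); write t = 5a+2.
Then 2(5a+2)^5 + 8(5a+2) - 5 = 6250a^5 + 12500a^4 + 10000a^3 + 4000a^2 + 840a + 75 = 5(1250a^5 + 2500a^4 + 2000a^3 + 800a^2 + 168a + 15).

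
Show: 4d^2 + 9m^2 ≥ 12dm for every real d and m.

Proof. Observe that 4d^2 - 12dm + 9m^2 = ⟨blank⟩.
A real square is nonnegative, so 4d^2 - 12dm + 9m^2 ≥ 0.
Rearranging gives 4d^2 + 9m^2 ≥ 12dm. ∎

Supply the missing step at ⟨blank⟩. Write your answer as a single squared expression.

The leading and trailing coefficients are 2^2 and 3^2, and 12 = 2·2·3, so the trinomial is (2d - 3m)^2.
Hence 4d^2 - 12dm + 9m^2 ≥ 0.

(2d - 3m)^2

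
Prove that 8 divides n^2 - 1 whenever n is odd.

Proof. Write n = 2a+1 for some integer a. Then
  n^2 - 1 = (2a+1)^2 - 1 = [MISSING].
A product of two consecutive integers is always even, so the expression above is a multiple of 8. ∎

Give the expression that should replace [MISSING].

(2a+1)^2 - 1 = 4a^2 + 4a + 1 - 1 = 4a^2 + 4a = 4a(a+1).
Since a and a+1 are consecutive, a(a+1) is even, and 4·(even) is a multiple of 8.

4a(a + 1)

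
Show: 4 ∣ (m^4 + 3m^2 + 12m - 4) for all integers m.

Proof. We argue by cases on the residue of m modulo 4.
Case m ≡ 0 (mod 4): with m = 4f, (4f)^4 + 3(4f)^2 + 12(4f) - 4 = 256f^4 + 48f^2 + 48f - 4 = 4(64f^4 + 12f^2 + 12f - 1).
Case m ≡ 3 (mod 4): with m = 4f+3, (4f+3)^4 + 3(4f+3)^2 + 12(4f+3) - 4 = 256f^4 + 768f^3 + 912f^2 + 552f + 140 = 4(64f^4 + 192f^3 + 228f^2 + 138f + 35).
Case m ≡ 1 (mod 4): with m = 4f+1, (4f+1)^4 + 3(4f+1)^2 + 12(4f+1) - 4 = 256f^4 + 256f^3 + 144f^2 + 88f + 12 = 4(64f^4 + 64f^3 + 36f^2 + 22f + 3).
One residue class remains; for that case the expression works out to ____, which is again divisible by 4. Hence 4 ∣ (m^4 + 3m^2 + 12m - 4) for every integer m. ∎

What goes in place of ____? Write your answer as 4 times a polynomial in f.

Only m ≡ 2 (mod 4) is unaccounted for. Put m = 4f+2:
(4f+2)^4 + 3(4f+2)^2 + 12(4f+2) - 4 expands to 256f^4 + 512f^3 + 432f^2 + 224f + 48,
and factoring out 4 leaves 4(64f^4 + 128f^3 + 108f^2 + 56f + 12).

4(64f^4 + 128f^3 + 108f^2 + 56f + 12)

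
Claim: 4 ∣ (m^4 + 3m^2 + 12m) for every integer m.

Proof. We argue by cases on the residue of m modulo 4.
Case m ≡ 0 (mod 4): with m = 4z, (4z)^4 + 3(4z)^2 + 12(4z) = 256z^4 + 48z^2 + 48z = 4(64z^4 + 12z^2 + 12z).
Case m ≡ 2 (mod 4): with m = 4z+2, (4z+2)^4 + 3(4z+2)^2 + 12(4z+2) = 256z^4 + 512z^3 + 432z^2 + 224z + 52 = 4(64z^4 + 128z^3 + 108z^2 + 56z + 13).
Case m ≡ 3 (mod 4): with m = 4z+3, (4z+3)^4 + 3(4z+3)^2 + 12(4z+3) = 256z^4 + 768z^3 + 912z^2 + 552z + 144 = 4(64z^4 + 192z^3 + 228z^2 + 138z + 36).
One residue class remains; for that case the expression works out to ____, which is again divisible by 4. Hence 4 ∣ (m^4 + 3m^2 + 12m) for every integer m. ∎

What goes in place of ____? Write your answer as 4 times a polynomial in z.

4(64z^4 + 64z^3 + 36z^2 + 22z + 4)

Only m ≡ 1 (mod 4) is unaccounted for. Put m = 4z+1:
(4z+1)^4 + 3(4z+1)^2 + 12(4z+1) expands to 256z^4 + 256z^3 + 144z^2 + 88z + 16,
and factoring out 4 leaves 4(64z^4 + 64z^3 + 36z^2 + 22z + 4).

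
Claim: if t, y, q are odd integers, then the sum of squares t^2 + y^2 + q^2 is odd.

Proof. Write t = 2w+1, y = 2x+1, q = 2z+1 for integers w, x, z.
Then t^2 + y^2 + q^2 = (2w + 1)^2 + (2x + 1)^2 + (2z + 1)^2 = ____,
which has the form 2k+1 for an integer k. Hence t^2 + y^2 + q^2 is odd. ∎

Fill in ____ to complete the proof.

(2w + 1)^2 + (2x + 1)^2 + (2z + 1)^2 = 4w^2 + 4w + 4x^2 + 4x + 4z^2 + 4z + 3
= 2(2w^2 + 2w + 2x^2 + 2x + 2z^2 + 2z + 1) + 1.
Since 2w^2 + 2w + 2x^2 + 2x + 2z^2 + 2z + 1 is an integer, the sum of squares is of the form 2k+1 for an integer k.

2(2w^2 + 2w + 2x^2 + 2x + 2z^2 + 2z + 1) + 1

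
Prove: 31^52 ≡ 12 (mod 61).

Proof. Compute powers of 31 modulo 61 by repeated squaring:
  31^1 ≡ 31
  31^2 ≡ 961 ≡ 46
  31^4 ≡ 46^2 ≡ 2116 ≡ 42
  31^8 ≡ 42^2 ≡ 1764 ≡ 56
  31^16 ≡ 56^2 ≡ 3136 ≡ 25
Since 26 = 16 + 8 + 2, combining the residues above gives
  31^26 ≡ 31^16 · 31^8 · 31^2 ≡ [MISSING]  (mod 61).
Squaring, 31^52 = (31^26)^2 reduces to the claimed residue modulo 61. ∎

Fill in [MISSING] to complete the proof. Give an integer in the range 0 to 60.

Multiply the listed residues: 25 · 56 · 46 = 1400 → 64400.
Reducing modulo 61: 64400 = 1055·61 + 45, so 31^26 ≡ 45.

45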